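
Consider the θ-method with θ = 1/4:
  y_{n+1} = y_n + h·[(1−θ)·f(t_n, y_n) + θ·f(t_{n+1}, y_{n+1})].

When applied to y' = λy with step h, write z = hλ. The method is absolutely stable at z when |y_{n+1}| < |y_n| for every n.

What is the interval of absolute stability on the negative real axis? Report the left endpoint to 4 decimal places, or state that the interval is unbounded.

On y'=λy, z=hλ:
  y_{n+1} = y_n + z·[3/4·y_n + 1/4·y_{n+1}] ⇒ (1 − 1/4z)y_{n+1} = (1 + 3/4z)y_n
  R(z) = (1 + 3/4z)/(1 − 1/4z).

Boundary: |R(x)|=1, x<0.
x=-1.17: |R|=0.0948
R=−1: 1+3/4x = −1+1/4x ⇒ -1/2x=2 ⇒ x=2/(-1/2)=-4.0000
Confirm numerically:
  x=-3.789: |R|=0.94582 <1
  x=-3.637: |R|=0.90494 <1
  x=-2.499: |R|=0.53808 <1
  x=-4.195: |R|=1.04759 >1
  x=-4.157: |R|=1.03849 >1
Interval (-4.0000, 0).

(-4.0000, 0).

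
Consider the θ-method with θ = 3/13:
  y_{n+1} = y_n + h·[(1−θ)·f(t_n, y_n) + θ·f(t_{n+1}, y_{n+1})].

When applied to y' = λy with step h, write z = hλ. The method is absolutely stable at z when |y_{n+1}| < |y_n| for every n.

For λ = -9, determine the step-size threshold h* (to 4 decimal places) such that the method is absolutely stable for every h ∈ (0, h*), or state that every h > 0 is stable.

(-3.7143,0); λ=-9 ⇒ h* = (26/7)/9 = 0.4127.

Set f=λy, z=hλ:
  y_{n+1} = y_n + z·[10/13·y_n + 3/13·y_{n+1}] ⇒ (1 − 3/13z)y_{n+1} = (1 + 10/13z)y_n
  so R(z) = (1 + 10/13z)/(1 − 3/13z).

Need |R(x)|<1, x<0.
x=-0.76: |R|=0.3534
R=−1: 1+10/13x = −1+3/13x ⇒ -7/13x=2 ⇒ x=2/(-7/13)=-3.7143
Confirm numerically:
  x=-3.406: |R|=0.90705 <1
  x=-3.033: |R|=0.78420 <1
  x=-1.872: |R|=0.30726 <1
  x=-4.302: |R|=1.15880 >1
  x=-4.235: |R|=1.14180 >1
  x=-3.979: |R|=1.07431 >1
Interval (-3.7143, 0).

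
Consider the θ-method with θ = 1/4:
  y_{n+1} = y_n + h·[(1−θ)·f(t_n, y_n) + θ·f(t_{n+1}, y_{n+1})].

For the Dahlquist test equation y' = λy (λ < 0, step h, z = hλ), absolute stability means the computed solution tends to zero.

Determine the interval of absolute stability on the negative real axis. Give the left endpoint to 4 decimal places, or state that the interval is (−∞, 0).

Test eqn y'=λy, z=hλ:
  y_{n+1} = y_n + z·[3/4·y_n + 1/4·y_{n+1}] ⇒ (1 − 1/4z)y_{n+1} = (1 + 3/4z)y_n
  so R(z) = (1 + 3/4z)/(1 − 1/4z).

Find x<0 with |R(x)|<1.
x=-0.63: |R|=0.4557
R=−1: 1+3/4x = −1+1/4x ⇒ -1/2x=2 ⇒ x=2/(-1/2)=-4.0000
Confirm numerically:
  x=-3.966: |R|=0.99146 <1
  x=-3.030: |R|=0.72404 <1
  x=-2.418: |R|=0.50701 <1
  x=-1.711: |R|=0.19839 <1
  x=-4.344: |R|=1.08245 >1
  x=-4.079: |R|=1.01956 >1
Stable set (-4.0000, 0).

z∈(-4.0000,0).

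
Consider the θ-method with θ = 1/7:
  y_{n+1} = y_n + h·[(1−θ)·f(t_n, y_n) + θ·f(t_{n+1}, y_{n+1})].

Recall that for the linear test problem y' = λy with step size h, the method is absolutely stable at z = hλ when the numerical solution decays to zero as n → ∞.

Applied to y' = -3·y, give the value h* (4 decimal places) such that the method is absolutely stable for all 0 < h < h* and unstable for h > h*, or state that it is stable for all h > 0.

(-2.8000,0); λ=-3 ⇒ h* = (14/5)/3 = 0.9333.

On y'=λy, z=hλ:
  y_{n+1} = y_n + z·[6/7·y_n + 1/7·y_{n+1}] ⇒ (1 − 1/7z)y_{n+1} = (1 + 6/7z)y_n
  R(z) = (1 + 6/7z)/(1 − 1/7z).

Find x<0 with |R(x)|<1.
x=-1.3: |R|=0.0964
R=−1: 1+6/7x = −1+1/7x ⇒ -5/7x=2 ⇒ x=2/(-5/7)=-2.8000
Confirm numerically:
  x=-2.645: |R|=0.91965 <1
  x=-2.367: |R|=0.76887 <1
  x=-2.155: |R|=0.64773 <1
  x=-1.379: |R|=0.15205 <1
  x=-3.260: |R|=1.22417 >1
  x=-3.040: |R|=1.11952 >1
Interval (-2.8000, 0).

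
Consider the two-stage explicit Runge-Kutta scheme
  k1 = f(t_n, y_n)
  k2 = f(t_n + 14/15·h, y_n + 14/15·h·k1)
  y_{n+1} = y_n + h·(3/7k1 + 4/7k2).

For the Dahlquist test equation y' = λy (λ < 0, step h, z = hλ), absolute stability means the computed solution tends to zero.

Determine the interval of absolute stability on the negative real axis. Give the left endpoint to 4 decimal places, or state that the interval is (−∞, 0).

On y'=λy, z=hλ:
  k1=λy_n ⇒ h·k1=z·y_n;  k2=λ(1+14/15z)y_n ⇒ h·k2=z(1+14/15z)y_n
  y_{n+1}/y_n = 1 + 3/7z + 4/7z(1+14/15z) = 1 + z + 8/15z²
  so R(z) = 1 + z + 8/15z².

Solve |R(x)|<1 on ℝ⁻.
x=-0.33: |R|=0.7281
R=1: x+8/15x²=0 ⇒ x=−15/8=-1.8750; min R=1−1/(4·8/15)=0.5312>−1
Confirm numerically:
  x=-1.696: |R|=0.83809 <1
  x=-1.523: |R|=0.71408 <1
  x=-0.845: |R|=0.53581 <1
  x=-2.171: |R|=1.34273 >1
  x=-2.068: |R|=1.21287 >1
Stable set (-1.8750, 0).

z∈(-1.8750,0).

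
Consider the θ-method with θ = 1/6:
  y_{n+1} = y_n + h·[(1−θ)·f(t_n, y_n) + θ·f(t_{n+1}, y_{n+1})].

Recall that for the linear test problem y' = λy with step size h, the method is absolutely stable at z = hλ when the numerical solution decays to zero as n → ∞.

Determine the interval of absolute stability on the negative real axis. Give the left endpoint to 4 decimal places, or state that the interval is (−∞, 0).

z∈(-3.0000,0).

Set f=λy, z=hλ:
  y_{n+1} = y_n + z·[5/6·y_n + 1/6·y_{n+1}] ⇒ (1 − 1/6z)y_{n+1} = (1 + 5/6z)y_n
  R(z) = (1 + 5/6z)/(1 − 1/6z).

Boundary: |R(x)|=1, x<0.
x=-1.77: |R|=0.3668
R=−1: 1+5/6x = −1+1/6x ⇒ -2/3x=2 ⇒ x=2/(-2/3)=-3.0000
Confirm numerically:
  x=-2.618: |R|=0.82270 <1
  x=-2.215: |R|=0.61777 <1
  x=-2.203: |R|=0.61136 <1
  x=-1.258: |R|=0.03996 <1
  x=-3.308: |R|=1.13236 >1
  x=-3.294: |R|=1.12653 >1
  x=-3.060: |R|=1.02649 >1
Interval (-3.0000, 0).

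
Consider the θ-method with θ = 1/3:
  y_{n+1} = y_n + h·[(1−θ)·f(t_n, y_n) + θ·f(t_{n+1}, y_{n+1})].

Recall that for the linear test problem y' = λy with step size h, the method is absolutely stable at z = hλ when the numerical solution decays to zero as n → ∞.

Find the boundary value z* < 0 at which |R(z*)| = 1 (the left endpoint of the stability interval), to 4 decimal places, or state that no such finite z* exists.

z* = -6.0000.

On y'=λy, z=hλ:
  y_{n+1} = y_n + z·[2/3·y_n + 1/3·y_{n+1}] ⇒ (1 − 1/3z)y_{n+1} = (1 + 2/3z)y_n
  Hence R(z) = (1 + 2/3z)/(1 − 1/3z).

Solve |R(x)|<1 on ℝ⁻.
x=-0.39: |R|=0.6549
R=−1: 1+2/3x = −1+1/3x ⇒ -1/3x=2 ⇒ x=2/(-1/3)=-6.0000
Confirm numerically:
  x=-5.689: |R|=0.96421 <1
  x=-4.860: |R|=0.85496 <1
  x=-2.892: |R|=0.47251 <1
  x=-2.704: |R|=0.42216 <1
  x=-6.474: |R|=1.05003 >1
  x=-6.213: |R|=1.02312 >1
So |R|<1 on (-6.0000, 0).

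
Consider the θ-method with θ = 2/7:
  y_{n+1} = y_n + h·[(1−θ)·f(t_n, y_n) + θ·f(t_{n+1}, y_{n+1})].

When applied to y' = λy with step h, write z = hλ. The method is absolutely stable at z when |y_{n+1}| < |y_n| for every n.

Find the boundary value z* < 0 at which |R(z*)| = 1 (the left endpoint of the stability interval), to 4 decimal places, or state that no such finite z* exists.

Set f=λy, z=hλ:
  y_{n+1} = y_n + z·[5/7·y_n + 2/7·y_{n+1}] ⇒ (1 − 2/7z)y_{n+1} = (1 + 5/7z)y_n
  Hence R(z) = (1 + 5/7z)/(1 − 2/7z).

Solve |R(x)|<1 on ℝ⁻.
x=-1.38: |R|=0.0102
R=−1: 1+5/7x = −1+2/7x ⇒ -3/7x=2 ⇒ x=2/(-3/7)=-4.6667
Confirm numerically:
  x=-3.238: |R|=0.68195 <1
  x=-2.902: |R|=0.58654 <1
  x=-2.184: |R|=0.34483 <1
  x=-5.058: |R|=1.06859 >1
  x=-5.019: |R|=1.06204 >1
Stable set (-4.6667, 0).

z* = -4.6667.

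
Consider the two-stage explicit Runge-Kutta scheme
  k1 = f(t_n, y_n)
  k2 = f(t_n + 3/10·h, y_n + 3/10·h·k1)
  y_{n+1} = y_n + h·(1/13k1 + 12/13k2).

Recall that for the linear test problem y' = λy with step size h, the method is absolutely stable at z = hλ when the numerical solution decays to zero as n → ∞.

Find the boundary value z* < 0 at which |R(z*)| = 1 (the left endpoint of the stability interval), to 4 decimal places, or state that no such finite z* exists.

left endpoint -3.6111.

On y'=λy, z=hλ:
  k1=λy_n ⇒ h·k1=z·y_n;  k2=λ(1+3/10z)y_n ⇒ h·k2=z(1+3/10z)y_n
  y_{n+1}/y_n = 1 + 1/13z + 12/13z(1+3/10z) = 1 + z + 18/65z²
  ⇒ R(z) = 1 + z + 18/65z².

Need |R(x)|<1, x<0.
x=-0.56: |R|=0.5268
R=1: x+18/65x²=0 ⇒ x=−65/18=-3.6111; min R=1−1/(4·18/65)=0.0972>−1
Confirm numerically:
  x=-3.338: |R|=0.74754 <1
  x=-2.581: |R|=0.26374 <1
  x=-2.520: |R|=0.23857 <1
  x=-1.802: |R|=0.09723 <1
  x=-4.042: |R|=1.48230 >1
  x=-3.947: |R|=1.36713 >1
  x=-3.859: |R|=1.26491 >1
So |R|<1 on (-3.6111, 0).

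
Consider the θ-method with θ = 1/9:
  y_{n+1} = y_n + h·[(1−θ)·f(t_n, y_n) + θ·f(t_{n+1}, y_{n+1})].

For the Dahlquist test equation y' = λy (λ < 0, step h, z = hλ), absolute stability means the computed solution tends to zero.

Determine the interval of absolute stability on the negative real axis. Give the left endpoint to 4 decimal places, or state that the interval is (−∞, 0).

(-2.5714, 0).

Test eqn y'=λy, z=hλ:
  y_{n+1} = y_n + z·[8/9·y_n + 1/9·y_{n+1}] ⇒ (1 − 1/9z)y_{n+1} = (1 + 8/9z)y_n
  Hence R(z) = (1 + 8/9z)/(1 − 1/9z).

Solve |R(x)|<1 on ℝ⁻.
x=-0.63: |R|=0.4112
R=−1: 1+8/9x = −1+1/9x ⇒ -7/9x=2 ⇒ x=2/(-7/9)=-2.5714
Confirm numerically:
  x=-2.534: |R|=0.97728 <1
  x=-2.031: |R|=0.65706 <1
  x=-1.435: |R|=0.23766 <1
  x=-1.417: |R|=0.22425 <1
  x=-3.075: |R|=1.29193 >1
  x=-3.007: |R|=1.25394 >1
Interval (-2.5714, 0).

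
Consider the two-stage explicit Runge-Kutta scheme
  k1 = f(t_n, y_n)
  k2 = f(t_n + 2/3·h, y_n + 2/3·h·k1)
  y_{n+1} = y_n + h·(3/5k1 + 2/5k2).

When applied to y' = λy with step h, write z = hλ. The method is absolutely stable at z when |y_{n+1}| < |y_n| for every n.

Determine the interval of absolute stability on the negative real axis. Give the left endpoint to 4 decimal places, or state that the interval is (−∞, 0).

z∈(-3.7500,0).

Test eqn y'=λy, z=hλ:
  k1=λy_n ⇒ h·k1=z·y_n;  k2=λ(1+2/3z)y_n ⇒ h·k2=z(1+2/3z)y_n
  y_{n+1}/y_n = 1 + 3/5z + 2/5z(1+2/3z) = 1 + z + 4/15z²
  so R(z) = 1 + z + 4/15z².

Solve |R(x)|<1 on ℝ⁻.
x=-1.14: |R|=0.2066
R=1: x+4/15x²=0 ⇒ x=−15/4=-3.7500; min R=1−1/(4·4/15)=0.0625>−1
Confirm numerically:
  x=-2.991: |R|=0.39462 <1
  x=-1.880: |R|=0.06251 <1
  x=-1.741: |R|=0.06729 <1
  x=-1.609: |R|=0.08137 <1
  x=-4.323: |R|=1.66055 >1
  x=-4.011: |R|=1.27917 >1
  x=-3.898: |R|=1.15384 >1
Interval (-3.7500, 0).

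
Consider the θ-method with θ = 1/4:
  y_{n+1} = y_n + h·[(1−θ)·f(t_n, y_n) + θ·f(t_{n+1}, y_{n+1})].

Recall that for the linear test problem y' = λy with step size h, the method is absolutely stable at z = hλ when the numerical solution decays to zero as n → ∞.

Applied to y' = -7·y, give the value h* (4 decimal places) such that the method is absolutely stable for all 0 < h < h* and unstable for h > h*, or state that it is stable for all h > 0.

(-4.0000,0); λ=-7 ⇒ h* = (4)/7 = 0.5714.

Test eqn y'=λy, z=hλ:
  y_{n+1} = y_n + z·[3/4·y_n + 1/4·y_{n+1}] ⇒ (1 − 1/4z)y_{n+1} = (1 + 3/4z)y_n
  ⇒ R(z) = (1 + 3/4z)/(1 − 1/4z).

Solve |R(x)|<1 on ℝ⁻.
x=-1.36: |R|=0.0149
R=−1: 1+3/4x = −1+1/4x ⇒ -1/2x=2 ⇒ x=2/(-1/2)=-4.0000
Confirm numerically:
  x=-3.517: |R|=0.87149 <1
  x=-2.812: |R|=0.65120 <1
  x=-2.691: |R|=0.60873 <1
  x=-2.493: |R|=0.53581 <1
  x=-4.288: |R|=1.06950 >1
  x=-4.220: |R|=1.05353 >1
  x=-4.164: |R|=1.04018 >1
Stable set (-4.0000, 0).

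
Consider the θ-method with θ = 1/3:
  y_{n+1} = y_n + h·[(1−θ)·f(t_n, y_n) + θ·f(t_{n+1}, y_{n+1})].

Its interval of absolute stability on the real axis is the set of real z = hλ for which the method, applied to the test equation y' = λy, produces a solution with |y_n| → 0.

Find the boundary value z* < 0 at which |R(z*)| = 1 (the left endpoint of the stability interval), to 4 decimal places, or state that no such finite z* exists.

z* = -6.0000.

On y'=λy, z=hλ:
  y_{n+1} = y_n + z·[2/3·y_n + 1/3·y_{n+1}] ⇒ (1 − 1/3z)y_{n+1} = (1 + 2/3z)y_n
  Hence R(z) = (1 + 2/3z)/(1 − 1/3z).

Need |R(x)|<1, x<0.
x=-1.04: |R|=0.2277
R=−1: 1+2/3x = −1+1/3x ⇒ -1/3x=2 ⇒ x=2/(-1/3)=-6.0000
Confirm numerically:
  x=-4.755: |R|=0.83946 <1
  x=-3.554: |R|=0.62679 <1
  x=-2.648: |R|=0.40652 <1
  x=-6.421: |R|=1.04469 >1
  x=-6.227: |R|=1.02460 >1
Interval (-6.0000, 0).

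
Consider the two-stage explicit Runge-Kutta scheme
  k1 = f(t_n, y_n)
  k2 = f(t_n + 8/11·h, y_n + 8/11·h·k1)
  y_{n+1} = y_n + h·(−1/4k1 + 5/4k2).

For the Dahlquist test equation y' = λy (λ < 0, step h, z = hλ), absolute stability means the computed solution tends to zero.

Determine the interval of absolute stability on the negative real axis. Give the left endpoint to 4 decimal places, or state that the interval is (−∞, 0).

On y'=λy, z=hλ:
  k1=λy_n ⇒ h·k1=z·y_n;  k2=λ(1+8/11z)y_n ⇒ h·k2=z(1+8/11z)y_n
  y_{n+1}/y_n = 1 − 1/4z + 5/4z(1+8/11z) = 1 + z + 10/11z²
  ⇒ R(z) = 1 + z + 10/11z².

Boundary: |R(x)|=1, x<0.
x=-0.73: |R|=0.7545
R=1: x+10/11x²=0 ⇒ x=−11/10=-1.1000; min R=1−1/(4·10/11)=0.7250>−1
Confirm numerically:
  x=-0.989: |R|=0.90020 <1
  x=-0.770: |R|=0.76900 <1
  x=-0.519: |R|=0.72587 <1
  x=-1.420: |R|=1.41309 >1
  x=-1.244: |R|=1.16285 >1
  x=-1.223: |R|=1.13675 >1
Stable set (-1.1000, 0).

z∈(-1.1000,0).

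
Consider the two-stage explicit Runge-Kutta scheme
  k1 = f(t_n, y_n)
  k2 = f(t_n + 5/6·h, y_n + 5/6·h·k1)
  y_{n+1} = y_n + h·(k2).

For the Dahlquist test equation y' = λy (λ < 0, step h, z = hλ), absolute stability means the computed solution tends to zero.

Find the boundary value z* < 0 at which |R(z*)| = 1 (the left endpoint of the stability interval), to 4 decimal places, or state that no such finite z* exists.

Test eqn y'=λy, z=hλ:
  k1=λy_n ⇒ h·k1=z·y_n;  k2=λ(1+5/6z)y_n ⇒ h·k2=z(1+5/6z)y_n
  y_{n+1}/y_n = 1 + z(1+5/6z) = 1 + z + 5/6z²
  Hence R(z) = 1 + z + 5/6z².

Boundary: |R(x)|=1, x<0.
x=-0.63: |R|=0.7007
R=1: x+5/6x²=0 ⇒ x=−6/5=-1.2000; min R=1−1/(4·5/6)=0.7000>−1
Confirm numerically:
  x=-1.155: |R|=0.95669 <1
  x=-1.044: |R|=0.86428 <1
  x=-1.017: |R|=0.84491 <1
  x=-1.787: |R|=1.87414 >1
  x=-1.729: |R|=1.76220 >1
Stable set (-1.2000, 0).

z* = -1.2000.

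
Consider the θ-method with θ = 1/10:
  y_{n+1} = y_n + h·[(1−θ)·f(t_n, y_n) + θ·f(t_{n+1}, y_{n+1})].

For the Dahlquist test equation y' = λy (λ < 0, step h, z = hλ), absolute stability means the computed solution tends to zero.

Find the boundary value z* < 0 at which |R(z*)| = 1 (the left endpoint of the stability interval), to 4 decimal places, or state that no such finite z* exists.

z* = -2.5000.

With y'=λy (z=hλ):
  y_{n+1} = y_n + z·[9/10·y_n + 1/10·y_{n+1}] ⇒ (1 − 1/10z)y_{n+1} = (1 + 9/10z)y_n
  ⇒ R(z) = (1 + 9/10z)/(1 − 1/10z).

Boundary: |R(x)|=1, x<0.
x=-0.4: |R|=0.6154
R=−1: 1+9/10x = −1+1/10x ⇒ -4/5x=2 ⇒ x=2/(-4/5)=-2.5000
Confirm numerically:
  x=-2.275: |R|=0.85336 <1
  x=-1.921: |R|=0.61144 <1
  x=-1.702: |R|=0.45445 <1
  x=-1.406: |R|=0.23268 <1
  x=-2.822: |R|=1.20090 >1
  x=-2.690: |R|=1.11978 >1
Stable set (-2.5000, 0).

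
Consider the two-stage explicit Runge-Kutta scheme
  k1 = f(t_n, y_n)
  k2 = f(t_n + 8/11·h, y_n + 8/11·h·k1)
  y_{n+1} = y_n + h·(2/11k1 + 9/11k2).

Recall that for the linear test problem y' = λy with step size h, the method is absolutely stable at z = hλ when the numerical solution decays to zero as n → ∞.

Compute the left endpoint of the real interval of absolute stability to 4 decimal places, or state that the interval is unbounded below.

z* = -1.6806.

Set f=λy, z=hλ:
  k1=λy_n ⇒ h·k1=z·y_n;  k2=λ(1+8/11z)y_n ⇒ h·k2=z(1+8/11z)y_n
  y_{n+1}/y_n = 1 + 2/11z + 9/11z(1+8/11z) = 1 + z + 72/121z²
  R(z) = 1 + z + 72/121z².

Need |R(x)|<1, x<0.
x=-1.26: |R|=0.6847
R=1: x+72/121x²=0 ⇒ x=−121/72=-1.6806; min R=1−1/(4·72/121)=0.5799>−1
Confirm numerically:
  x=-1.383: |R|=0.75513 <1
  x=-1.295: |R|=0.70290 <1
  x=-1.292: |R|=0.70128 <1
  x=-1.100: |R|=0.62000 <1
  x=-2.131: |R|=1.57118 >1
  x=-1.713: |R|=1.03307 >1
So |R|<1 on (-1.6806, 0).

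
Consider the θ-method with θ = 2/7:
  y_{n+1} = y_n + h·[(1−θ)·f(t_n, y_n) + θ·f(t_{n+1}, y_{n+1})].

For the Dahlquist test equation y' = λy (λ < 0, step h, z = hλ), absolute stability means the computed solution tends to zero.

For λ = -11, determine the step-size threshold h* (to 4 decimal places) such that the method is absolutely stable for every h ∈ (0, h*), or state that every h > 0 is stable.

(-4.6667,0); λ=-11 ⇒ h* = (14/3)/11 = 0.4242.

Test eqn y'=λy, z=hλ:
  y_{n+1} = y_n + z·[5/7·y_n + 2/7·y_{n+1}] ⇒ (1 − 2/7z)y_{n+1} = (1 + 5/7z)y_n
  ⇒ R(z) = (1 + 5/7z)/(1 − 2/7z).

Boundary: |R(x)|=1, x<0.
x=-0.31: |R|=0.7152
R=−1: 1+5/7x = −1+2/7x ⇒ -3/7x=2 ⇒ x=2/(-3/7)=-4.6667
Confirm numerically:
  x=-3.938: |R|=0.85305 <1
  x=-3.443: |R|=0.73563 <1
  x=-2.838: |R|=0.56721 <1
  x=-2.252: |R|=0.37031 <1
  x=-4.763: |R|=1.01749 >1
  x=-4.732: |R|=1.01190 >1
  x=-4.709: |R|=1.00774 >1
So |R|<1 on (-4.6667, 0).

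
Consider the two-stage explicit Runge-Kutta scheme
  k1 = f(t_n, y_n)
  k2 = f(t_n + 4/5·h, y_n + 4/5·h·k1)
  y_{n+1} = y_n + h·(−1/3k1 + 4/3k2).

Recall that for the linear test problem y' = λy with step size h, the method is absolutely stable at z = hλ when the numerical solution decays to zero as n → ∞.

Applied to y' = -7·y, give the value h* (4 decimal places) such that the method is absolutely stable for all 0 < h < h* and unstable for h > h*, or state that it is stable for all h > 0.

(-0.9375,0); λ=-7 ⇒ h* = (15/16)/7 = 0.1339.

On y'=λy, z=hλ:
  k1=λy_n ⇒ h·k1=z·y_n;  k2=λ(1+4/5z)y_n ⇒ h·k2=z(1+4/5z)y_n
  y_{n+1}/y_n = 1 − 1/3z + 4/3z(1+4/5z) = 1 + z + 16/15z²
  so R(z) = 1 + z + 16/15z².

Find x<0 with |R(x)|<1.
x=-1.27: |R|=1.4504
R=1: x+16/15x²=0 ⇒ x=−15/16=-0.9375; min R=1−1/(4·16/15)=0.7656>−1
Confirm numerically:
  x=-0.852: |R|=0.92230 <1
  x=-0.831: |R|=0.90560 <1
  x=-0.766: |R|=0.85987 <1
  x=-0.380: |R|=0.77403 <1
  x=-1.209: |R|=1.35013 >1
  x=-1.063: |R|=1.14230 >1
Interval (-0.9375, 0).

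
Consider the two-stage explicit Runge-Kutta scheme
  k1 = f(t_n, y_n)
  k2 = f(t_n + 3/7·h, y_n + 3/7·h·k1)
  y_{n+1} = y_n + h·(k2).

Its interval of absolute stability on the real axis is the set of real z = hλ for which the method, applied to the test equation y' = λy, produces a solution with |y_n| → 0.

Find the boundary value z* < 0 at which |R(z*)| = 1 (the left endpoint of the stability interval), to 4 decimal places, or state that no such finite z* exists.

On y'=λy, z=hλ:
  k1=λy_n ⇒ h·k1=z·y_n;  k2=λ(1+3/7z)y_n ⇒ h·k2=z(1+3/7z)y_n
  y_{n+1}/y_n = 1 + z(1+3/7z) = 1 + z + 3/7z²
  Hence R(z) = 1 + z + 3/7z².

Find x<0 with |R(x)|<1.
x=-0.71: |R|=0.5060
R=1: x+3/7x²=0 ⇒ x=−7/3=-2.3333; min R=1−1/(4·3/7)=0.4167>−1
Confirm numerically:
  x=-1.883: |R|=0.63658 <1
  x=-1.535: |R|=0.47481 <1
  x=-1.409: |R|=0.44183 <1
  x=-2.822: |R|=1.59101 >1
  x=-2.741: |R|=1.47889 >1
  x=-2.697: |R|=1.42035 >1
Stable set (-2.3333, 0).

left endpoint -2.3333.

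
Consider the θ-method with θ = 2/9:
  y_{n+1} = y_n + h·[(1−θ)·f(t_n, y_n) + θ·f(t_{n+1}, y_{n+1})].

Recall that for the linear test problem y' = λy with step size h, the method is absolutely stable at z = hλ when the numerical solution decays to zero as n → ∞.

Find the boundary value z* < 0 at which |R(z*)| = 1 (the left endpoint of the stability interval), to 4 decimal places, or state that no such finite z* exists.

On y'=λy, z=hλ:
  y_{n+1} = y_n + z·[7/9·y_n + 2/9·y_{n+1}] ⇒ (1 − 2/9z)y_{n+1} = (1 + 7/9z)y_n
  Hence R(z) = (1 + 7/9z)/(1 − 2/9z).

Boundary: |R(x)|=1, x<0.
x=-0.36: |R|=0.6667
R=−1: 1+7/9x = −1+2/9x ⇒ -5/9x=2 ⇒ x=2/(-5/9)=-3.6000
Confirm numerically:
  x=-2.600: |R|=0.64789 <1
  x=-2.473: |R|=0.59594 <1
  x=-2.120: |R|=0.44109 <1
  x=-1.802: |R|=0.28673 <1
  x=-3.720: |R|=1.03650 >1
  x=-3.710: |R|=1.03350 >1
So |R|<1 on (-3.6000, 0).

left endpoint -3.6000.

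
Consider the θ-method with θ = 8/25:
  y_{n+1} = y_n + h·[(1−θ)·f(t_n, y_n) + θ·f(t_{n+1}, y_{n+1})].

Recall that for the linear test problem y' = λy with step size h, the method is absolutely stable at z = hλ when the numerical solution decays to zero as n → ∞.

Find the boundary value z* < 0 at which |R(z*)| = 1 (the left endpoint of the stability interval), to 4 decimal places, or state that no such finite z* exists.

Set f=λy, z=hλ:
  y_{n+1} = y_n + z·[17/25·y_n + 8/25·y_{n+1}] ⇒ (1 − 8/25z)y_{n+1} = (1 + 17/25z)y_n
  Hence R(z) = (1 + 17/25z)/(1 − 8/25z).

Boundary: |R(x)|=1, x<0.
x=-0.47: |R|=0.5914
R=−1: 1+17/25x = −1+8/25x ⇒ -9/25x=2 ⇒ x=2/(-9/25)=-5.5556
Confirm numerically:
  x=-4.787: |R|=0.89072 <1
  x=-3.182: |R|=0.57662 <1
  x=-2.462: |R|=0.37708 <1
  x=-2.333: |R|=0.33577 <1
  x=-5.890: |R|=1.04174 >1
  x=-5.598: |R|=1.00547 >1
Interval (-5.5556, 0).

z* = -5.5556.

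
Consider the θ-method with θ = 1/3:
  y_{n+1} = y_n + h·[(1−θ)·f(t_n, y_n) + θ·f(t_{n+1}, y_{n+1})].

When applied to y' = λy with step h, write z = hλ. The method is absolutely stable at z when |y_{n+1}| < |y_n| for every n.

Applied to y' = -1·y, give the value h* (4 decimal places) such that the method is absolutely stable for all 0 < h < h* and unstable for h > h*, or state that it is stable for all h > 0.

On y'=λy, z=hλ:
  y_{n+1} = y_n + z·[2/3·y_n + 1/3·y_{n+1}] ⇒ (1 − 1/3z)y_{n+1} = (1 + 2/3z)y_n
  Hence R(z) = (1 + 2/3z)/(1 − 1/3z).

Find x<0 with |R(x)|<1.
x=-1.71: |R|=0.0892
R=−1: 1+2/3x = −1+1/3x ⇒ -1/3x=2 ⇒ x=2/(-1/3)=-6.0000
Confirm numerically:
  x=-5.050: |R|=0.88199 <1
  x=-4.480: |R|=0.79679 <1
  x=-3.727: |R|=0.66211 <1
  x=-3.029: |R|=0.50722 <1
  x=-6.415: |R|=1.04408 >1
  x=-6.281: |R|=1.03028 >1
  x=-6.184: |R|=1.02003 >1
Interval (-6.0000, 0).

(-6.0000,0); λ=-1 ⇒ h* = (6)/1 = 6.0000.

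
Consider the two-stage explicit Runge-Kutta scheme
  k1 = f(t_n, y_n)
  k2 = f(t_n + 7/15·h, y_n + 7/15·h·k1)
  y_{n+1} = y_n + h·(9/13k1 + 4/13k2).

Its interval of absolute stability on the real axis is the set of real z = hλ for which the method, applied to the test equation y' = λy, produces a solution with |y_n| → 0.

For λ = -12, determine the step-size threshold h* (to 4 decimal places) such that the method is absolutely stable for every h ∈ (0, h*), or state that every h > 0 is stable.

(-6.9643,0); λ=-12 ⇒ h* = (195/28)/12 = 0.5804.

On y'=λy, z=hλ:
  k1=λy_n ⇒ h·k1=z·y_n;  k2=λ(1+7/15z)y_n ⇒ h·k2=z(1+7/15z)y_n
  y_{n+1}/y_n = 1 + 9/13z + 4/13z(1+7/15z) = 1 + z + 28/195z²
  so R(z) = 1 + z + 28/195z².

Solve |R(x)|<1 on ℝ⁻.
x=-0.32: |R|=0.6947
R=1: x+28/195x²=0 ⇒ x=−195/28=-6.9643; min R=1−1/(4·28/195)=-0.7411>−1
Confirm numerically:
  x=-6.787: |R|=0.82723 <1
  x=-5.868: |R|=0.07629 <1
  x=-3.994: |R|=0.70345 <1
  x=-3.394: |R|=0.73996 <1
  x=-7.528: |R|=1.60934 >1
  x=-7.234: |R|=1.28016 >1
  x=-7.085: |R|=1.12281 >1
Interval (-6.9643, 0).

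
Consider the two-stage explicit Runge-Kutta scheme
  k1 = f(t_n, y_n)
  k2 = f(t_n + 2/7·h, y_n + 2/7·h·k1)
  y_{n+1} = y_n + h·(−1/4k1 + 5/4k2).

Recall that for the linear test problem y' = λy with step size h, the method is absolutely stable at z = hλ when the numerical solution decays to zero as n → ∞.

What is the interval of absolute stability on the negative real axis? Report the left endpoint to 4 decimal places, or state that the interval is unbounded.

z∈(-2.8000,0).

On y'=λy, z=hλ:
  k1=λy_n ⇒ h·k1=z·y_n;  k2=λ(1+2/7z)y_n ⇒ h·k2=z(1+2/7z)y_n
  y_{n+1}/y_n = 1 − 1/4z + 5/4z(1+2/7z) = 1 + z + 5/14z²
  R(z) = 1 + z + 5/14z².

Need |R(x)|<1, x<0.
x=-0.86: |R|=0.4041
R=1: x+5/14x²=0 ⇒ x=−14/5=-2.8000; min R=1−1/(4·5/14)=0.3000>−1
Confirm numerically:
  x=-1.963: |R|=0.41320 <1
  x=-1.518: |R|=0.30497 <1
  x=-1.374: |R|=0.30024 <1
  x=-3.023: |R|=1.24076 >1
  x=-3.016: |R|=1.23266 >1
  x=-2.929: |R|=1.13494 >1
So |R|<1 on (-2.8000, 0).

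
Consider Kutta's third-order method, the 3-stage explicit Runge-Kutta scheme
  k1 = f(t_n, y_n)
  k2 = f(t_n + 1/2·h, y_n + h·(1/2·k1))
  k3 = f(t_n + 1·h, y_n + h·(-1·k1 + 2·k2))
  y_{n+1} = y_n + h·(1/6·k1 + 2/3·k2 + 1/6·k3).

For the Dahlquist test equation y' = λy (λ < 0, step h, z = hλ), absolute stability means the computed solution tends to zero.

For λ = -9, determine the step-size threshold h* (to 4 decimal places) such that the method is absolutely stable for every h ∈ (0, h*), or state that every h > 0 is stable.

Set f=λy, z=hλ:
  order 3, 3-stage ⇒ R(z)=1+z+z^2/2+z^3/6
  (e.g. R(-1.62)=-0.01639, |R|=0.01639)

Solve |R(x)|<1 on ℝ⁻.
x=-1.62: |R|=0.0164
|R(-1.64)|=0.0304 |R(-1.48)|=0.0749
Bisect:
  x_lo=-2.9726 |R|=1.9323  x_hi=-0.2978 |R|=0.7422
  mid=-1.63518 |R|=0.02697 →hi
  mid=-2.30389 |R|=0.68808 →hi
  mid=-2.63825 |R|=1.21859 →lo
  mid=-2.47107 |R|=0.93278 →hi
  mid=-2.55466 |R|=1.07026 →lo
  mid=-2.51286 |R|=1.00020 →lo
  mid=-2.49197 |R|=0.96616 →hi
  mid=-2.50242 |R|=0.98310 →hi
  mid=-2.50764 |R|=0.99163 →hi
  mid=-2.51025 |R|=0.99591 →hi
  ...
  [-2.51286,-2.51270] ⇒ x*=-2.5127
Stable set (-2.5127, 0).

(-2.5127,0); λ=-9 ⇒ h* = 0.2792.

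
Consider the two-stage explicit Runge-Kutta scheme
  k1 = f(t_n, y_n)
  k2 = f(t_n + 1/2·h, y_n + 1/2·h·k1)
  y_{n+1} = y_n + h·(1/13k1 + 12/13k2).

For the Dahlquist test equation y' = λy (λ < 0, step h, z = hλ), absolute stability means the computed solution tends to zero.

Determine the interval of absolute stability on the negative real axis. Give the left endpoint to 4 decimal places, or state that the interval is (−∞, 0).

z∈(-2.1667,0).

With y'=λy (z=hλ):
  k1=λy_n ⇒ h·k1=z·y_n;  k2=λ(1+1/2z)y_n ⇒ h·k2=z(1+1/2z)y_n
  y_{n+1}/y_n = 1 + 1/13z + 12/13z(1+1/2z) = 1 + z + 6/13z²
  so R(z) = 1 + z + 6/13z².

Solve |R(x)|<1 on ℝ⁻.
x=-0.56: |R|=0.5847
R=1: x+6/13x²=0 ⇒ x=−13/6=-2.1667; min R=1−1/(4·6/13)=0.4583>−1
Confirm numerically:
  x=-1.802: |R|=0.69671 <1
  x=-1.760: |R|=0.66966 <1
  x=-1.706: |R|=0.63728 <1
  x=-0.970: |R|=0.46426 <1
  x=-2.641: |R|=1.57818 >1
  x=-2.405: |R|=1.26455 >1
Stable set (-2.1667, 0).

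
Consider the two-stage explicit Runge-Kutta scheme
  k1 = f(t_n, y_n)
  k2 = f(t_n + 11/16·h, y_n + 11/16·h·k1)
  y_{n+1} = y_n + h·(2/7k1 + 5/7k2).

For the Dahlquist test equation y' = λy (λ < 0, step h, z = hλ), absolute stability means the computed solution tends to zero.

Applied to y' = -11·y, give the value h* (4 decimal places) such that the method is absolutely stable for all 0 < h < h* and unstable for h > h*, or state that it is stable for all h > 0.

(-2.0364,0); λ=-11 ⇒ h* = (112/55)/11 = 0.1851.

With y'=λy (z=hλ):
  k1=λy_n ⇒ h·k1=z·y_n;  k2=λ(1+11/16z)y_n ⇒ h·k2=z(1+11/16z)y_n
  y_{n+1}/y_n = 1 + 2/7z + 5/7z(1+11/16z) = 1 + z + 55/112z²
  ⇒ R(z) = 1 + z + 55/112z².

Boundary: |R(x)|=1, x<0.
x=-0.32: |R|=0.7303
R=1: x+55/112x²=0 ⇒ x=−112/55=-2.0364; min R=1−1/(4·55/112)=0.4909>−1
Confirm numerically:
  x=-1.487: |R|=0.59884 <1
  x=-1.122: |R|=0.49620 <1
  x=-2.622: |R|=1.75406 >1
  x=-2.602: |R|=1.72275 >1
Interval (-2.0364, 0).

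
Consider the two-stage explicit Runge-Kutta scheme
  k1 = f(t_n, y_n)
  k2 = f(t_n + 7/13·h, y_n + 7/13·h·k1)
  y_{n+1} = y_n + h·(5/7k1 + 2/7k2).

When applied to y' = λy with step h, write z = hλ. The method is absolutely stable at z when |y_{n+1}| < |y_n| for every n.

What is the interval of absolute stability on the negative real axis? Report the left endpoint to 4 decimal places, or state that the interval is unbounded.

z∈(-6.5000,0).

On y'=λy, z=hλ:
  k1=λy_n ⇒ h·k1=z·y_n;  k2=λ(1+7/13z)y_n ⇒ h·k2=z(1+7/13z)y_n
  y_{n+1}/y_n = 1 + 5/7z + 2/7z(1+7/13z) = 1 + z + 2/13z²
  so R(z) = 1 + z + 2/13z².

Solve |R(x)|<1 on ℝ⁻.
x=-0.93: |R|=0.2031
R=1: x+2/13x²=0 ⇒ x=−13/2=-6.5000; min R=1−1/(4·2/13)=-0.6250>−1
Confirm numerically:
  x=-5.683: |R|=0.28569 <1
  x=-3.831: |R|=0.57307 <1
  x=-3.150: |R|=0.62346 <1
  x=-6.673: |R|=1.17760 >1
  x=-6.532: |R|=1.03216 >1
Stable set (-6.5000, 0).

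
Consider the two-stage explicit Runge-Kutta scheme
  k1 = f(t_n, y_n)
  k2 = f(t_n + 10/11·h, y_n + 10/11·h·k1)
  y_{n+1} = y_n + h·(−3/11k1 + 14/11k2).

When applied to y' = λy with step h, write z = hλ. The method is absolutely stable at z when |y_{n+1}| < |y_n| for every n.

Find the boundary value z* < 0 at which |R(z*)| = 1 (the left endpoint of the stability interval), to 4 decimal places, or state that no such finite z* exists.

left endpoint -0.8643.

Set f=λy, z=hλ:
  k1=λy_n ⇒ h·k1=z·y_n;  k2=λ(1+10/11z)y_n ⇒ h·k2=z(1+10/11z)y_n
  y_{n+1}/y_n = 1 − 3/11z + 14/11z(1+10/11z) = 1 + z + 140/121z²
  ⇒ R(z) = 1 + z + 140/121z².

Boundary: |R(x)|=1, x<0.
x=-0.93: |R|=1.0707
R=1: x+140/121x²=0 ⇒ x=−121/140=-0.8643; min R=1−1/(4·140/121)=0.7839>−1
Confirm numerically:
  x=-0.748: |R|=0.89936 <1
  x=-0.525: |R|=0.79390 <1
  x=-0.428: |R|=0.78395 <1
  x=-0.385: |R|=0.78650 <1
  x=-1.432: |R|=1.94062 >1
  x=-1.158: |R|=1.39353 >1
Interval (-0.8643, 0).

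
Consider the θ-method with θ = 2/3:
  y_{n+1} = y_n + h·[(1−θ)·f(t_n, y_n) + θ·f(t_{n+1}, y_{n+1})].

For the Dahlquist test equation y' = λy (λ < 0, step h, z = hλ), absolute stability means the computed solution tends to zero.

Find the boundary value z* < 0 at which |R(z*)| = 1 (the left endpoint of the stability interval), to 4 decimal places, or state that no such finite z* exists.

Set f=λy, z=hλ:
  y_{n+1} = y_n + z·[1/3·y_n + 2/3·y_{n+1}] ⇒ (1 − 2/3z)y_{n+1} = (1 + 1/3z)y_n
  Hence R(z) = (1 + 1/3z)/(1 − 2/3z).

Find x<0 with |R(x)|<1.
x=-0.81: |R|=0.4740
x=-2: |R|=0.1429
x=-10: |R|=0.3043
x=-100: |R|=0.4778
θ=2/3≥1/2 ⇒ |1+1/3x|<|1−2/3x| ∀x<0 ⇒ interval (−∞,0).

unbounded; (−∞, 0).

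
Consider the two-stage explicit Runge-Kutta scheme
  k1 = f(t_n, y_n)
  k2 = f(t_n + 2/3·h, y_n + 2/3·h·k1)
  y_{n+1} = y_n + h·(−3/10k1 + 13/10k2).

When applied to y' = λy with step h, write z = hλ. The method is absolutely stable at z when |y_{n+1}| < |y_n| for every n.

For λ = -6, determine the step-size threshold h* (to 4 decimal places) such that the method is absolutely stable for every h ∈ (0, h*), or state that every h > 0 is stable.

(-1.1538,0); λ=-6 ⇒ h* = (15/13)/6 = 0.1923.

Test eqn y'=λy, z=hλ:
  k1=λy_n ⇒ h·k1=z·y_n;  k2=λ(1+2/3z)y_n ⇒ h·k2=z(1+2/3z)y_n
  y_{n+1}/y_n = 1 − 3/10z + 13/10z(1+2/3z) = 1 + z + 13/15z²
  Hence R(z) = 1 + z + 13/15z².

Find x<0 with |R(x)|<1.
x=-0.58: |R|=0.7115
R=1: x+13/15x²=0 ⇒ x=−15/13=-1.1538; min R=1−1/(4·13/15)=0.7115>−1
Confirm numerically:
  x=-0.859: |R|=0.78050 <1
  x=-0.801: |R|=0.75505 <1
  x=-0.498: |R|=0.71694 <1
  x=-1.474: |R|=1.40899 >1
  x=-1.260: |R|=1.11592 >1
  x=-1.184: |R|=1.03094 >1
So |R|<1 on (-1.1538, 0).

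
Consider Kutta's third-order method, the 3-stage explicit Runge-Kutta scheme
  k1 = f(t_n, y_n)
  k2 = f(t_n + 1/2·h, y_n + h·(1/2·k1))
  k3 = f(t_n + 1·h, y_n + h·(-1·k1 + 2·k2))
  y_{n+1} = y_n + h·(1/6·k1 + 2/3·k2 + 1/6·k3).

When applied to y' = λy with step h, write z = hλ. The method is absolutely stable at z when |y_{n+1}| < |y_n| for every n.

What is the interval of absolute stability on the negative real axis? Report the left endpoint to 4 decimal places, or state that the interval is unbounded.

On y'=λy, z=hλ:
  order 3, 3-stage ⇒ R(z)=1+z+z^2/2+z^3/6
  (e.g. R(-1.14)=0.26288, |R|=0.26288)

Solve |R(x)|<1 on ℝ⁻.
x=-1.14: |R|=0.2629
|R(-1.71)|=0.0813 |R(-0.91)|=0.3785 |R(-0.65)|=0.5155
Bisect:
  x_lo=-3.0364 |R|=2.0922  x_hi=-0.2140 |R|=0.8072
  mid=-1.62519 |R|=0.01999 →hi
  mid=-2.33078 |R|=0.72485 →hi
  mid=-2.68357 |R|=1.30377 →lo
  mid=-2.50717 |R|=0.99086 →hi
  mid=-2.59537 |R|=1.14111 →lo
  mid=-2.55127 |R|=1.06448 →lo
  mid=-2.52922 |R|=1.02730 →lo
  mid=-2.51820 |R|=1.00899 →lo
  mid=-2.51269 |R|=0.99990 →hi
  ...
  [-2.51286,-2.51269] ⇒ x*=-2.5127
Stable set (-2.5127, 0).

(-2.5127, 0).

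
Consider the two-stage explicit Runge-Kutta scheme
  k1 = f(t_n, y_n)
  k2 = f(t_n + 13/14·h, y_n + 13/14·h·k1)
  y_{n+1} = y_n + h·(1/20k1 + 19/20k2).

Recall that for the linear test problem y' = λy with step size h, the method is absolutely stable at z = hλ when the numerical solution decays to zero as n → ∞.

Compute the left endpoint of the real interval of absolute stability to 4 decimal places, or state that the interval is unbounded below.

left endpoint -1.1336.

With y'=λy (z=hλ):
  k1=λy_n ⇒ h·k1=z·y_n;  k2=λ(1+13/14z)y_n ⇒ h·k2=z(1+13/14z)y_n
  y_{n+1}/y_n = 1 + 1/20z + 19/20z(1+13/14z) = 1 + z + 247/280z²
  ⇒ R(z) = 1 + z + 247/280z².

Solve |R(x)|<1 on ℝ⁻.
x=-0.87: |R|=0.7977
R=1: x+247/280x²=0 ⇒ x=−280/247=-1.1336; min R=1−1/(4·247/280)=0.7166>−1
Confirm numerically:
  x=-0.826: |R|=0.77586 <1
  x=-0.790: |R|=0.76055 <1
  x=-0.682: |R|=0.72831 <1
  x=-1.362: |R|=1.27441 >1
  x=-1.214: |R|=1.08610 >1
Stable set (-1.1336, 0).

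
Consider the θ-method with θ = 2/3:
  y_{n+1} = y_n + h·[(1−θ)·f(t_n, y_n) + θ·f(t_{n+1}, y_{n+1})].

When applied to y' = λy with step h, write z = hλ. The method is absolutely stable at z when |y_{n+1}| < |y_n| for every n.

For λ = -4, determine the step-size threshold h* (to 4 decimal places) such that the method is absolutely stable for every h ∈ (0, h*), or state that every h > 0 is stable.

Test eqn y'=λy, z=hλ:
  y_{n+1} = y_n + z·[1/3·y_n + 2/3·y_{n+1}] ⇒ (1 − 2/3z)y_{n+1} = (1 + 1/3z)y_n
  Hence R(z) = (1 + 1/3z)/(1 − 2/3z).

Find x<0 with |R(x)|<1.
x=-1.59: |R|=0.2282
x=-2: |R|=0.1429
x=-10: |R|=0.3043
x=-100: |R|=0.4778
θ=2/3≥1/2 ⇒ |1+1/3x|<|1−2/3x| ∀x<0 ⇒ unbounded interval.

unbounded; (−∞, 0). Any h>0 works for λ=-4.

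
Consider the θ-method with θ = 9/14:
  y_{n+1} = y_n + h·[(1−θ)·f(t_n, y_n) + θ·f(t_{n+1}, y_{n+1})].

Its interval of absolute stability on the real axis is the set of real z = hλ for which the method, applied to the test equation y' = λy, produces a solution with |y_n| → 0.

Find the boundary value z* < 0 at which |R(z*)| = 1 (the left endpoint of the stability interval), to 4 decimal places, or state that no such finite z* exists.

interval (−∞, 0).

Test eqn y'=λy, z=hλ:
  y_{n+1} = y_n + z·[5/14·y_n + 9/14·y_{n+1}] ⇒ (1 − 9/14z)y_{n+1} = (1 + 5/14z)y_n
  R(z) = (1 + 5/14z)/(1 − 9/14z).

Solve |R(x)|<1 on ℝ⁻.
x=-0.44: |R|=0.6570
x=-2: |R|=0.1250
x=-10: |R|=0.3462
x=-100: |R|=0.5317
θ=9/14≥1/2 ⇒ |1+5/14x|<|1−9/14x| ∀x<0 ⇒ stable on all of ℝ⁻.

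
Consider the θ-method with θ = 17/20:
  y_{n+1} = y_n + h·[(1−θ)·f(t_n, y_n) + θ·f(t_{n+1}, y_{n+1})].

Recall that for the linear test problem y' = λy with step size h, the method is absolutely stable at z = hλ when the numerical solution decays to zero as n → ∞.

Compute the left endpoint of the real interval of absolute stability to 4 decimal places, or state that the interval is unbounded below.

unbounded; (−∞, 0).

Set f=λy, z=hλ:
  y_{n+1} = y_n + z·[3/20·y_n + 17/20·y_{n+1}] ⇒ (1 − 17/20z)y_{n+1} = (1 + 3/20z)y_n
  Hence R(z) = (1 + 3/20z)/(1 − 17/20z).

Find x<0 with |R(x)|<1.
x=-1.31: |R|=0.3802
x=-2: |R|=0.2593
x=-10: |R|=0.0526
x=-100: |R|=0.1628
θ=17/20≥1/2 ⇒ |1+3/20x|<|1−17/20x| ∀x<0 ⇒ stable on all of ℝ⁻.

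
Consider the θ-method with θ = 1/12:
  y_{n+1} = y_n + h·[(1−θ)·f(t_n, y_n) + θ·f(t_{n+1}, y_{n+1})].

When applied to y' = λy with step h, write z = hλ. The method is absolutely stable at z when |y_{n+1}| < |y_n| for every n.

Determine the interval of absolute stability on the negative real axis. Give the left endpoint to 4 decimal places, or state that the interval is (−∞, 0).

z∈(-2.4000,0).

On y'=λy, z=hλ:
  y_{n+1} = y_n + z·[11/12·y_n + 1/12·y_{n+1}] ⇒ (1 − 1/12z)y_{n+1} = (1 + 11/12z)y_n
  ⇒ R(z) = (1 + 11/12z)/(1 − 1/12z).

Need |R(x)|<1, x<0.
x=-0.83: |R|=0.2237
R=−1: 1+11/12x = −1+1/12x ⇒ -5/6x=2 ⇒ x=2/(-5/6)=-2.4000
Confirm numerically:
  x=-2.267: |R|=0.90678 <1
  x=-2.266: |R|=0.90607 <1
  x=-2.223: |R|=0.87555 <1
  x=-1.622: |R|=0.42887 <1
  x=-2.940: |R|=1.36145 >1
  x=-2.718: |R|=1.21606 >1
  x=-2.635: |R|=1.16057 >1
Interval (-2.4000, 0).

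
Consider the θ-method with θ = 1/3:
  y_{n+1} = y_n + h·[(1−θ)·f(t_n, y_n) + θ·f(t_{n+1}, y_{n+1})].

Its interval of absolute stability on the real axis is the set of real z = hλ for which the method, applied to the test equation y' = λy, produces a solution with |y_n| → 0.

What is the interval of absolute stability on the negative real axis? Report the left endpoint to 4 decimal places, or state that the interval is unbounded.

z∈(-6.0000,0).

Set f=λy, z=hλ:
  y_{n+1} = y_n + z·[2/3·y_n + 1/3·y_{n+1}] ⇒ (1 − 1/3z)y_{n+1} = (1 + 2/3z)y_n
  Hence R(z) = (1 + 2/3z)/(1 − 1/3z).

Need |R(x)|<1, x<0.
x=-0.34: |R|=0.6946
R=−1: 1+2/3x = −1+1/3x ⇒ -1/3x=2 ⇒ x=2/(-1/3)=-6.0000
Confirm numerically:
  x=-5.583: |R|=0.95142 <1
  x=-4.935: |R|=0.86578 <1
  x=-4.826: |R|=0.84999 <1
  x=-2.780: |R|=0.44291 <1
  x=-6.373: |R|=1.03980 >1
  x=-6.239: |R|=1.02587 >1
  x=-6.175: |R|=1.01907 >1
Stable set (-6.0000, 0).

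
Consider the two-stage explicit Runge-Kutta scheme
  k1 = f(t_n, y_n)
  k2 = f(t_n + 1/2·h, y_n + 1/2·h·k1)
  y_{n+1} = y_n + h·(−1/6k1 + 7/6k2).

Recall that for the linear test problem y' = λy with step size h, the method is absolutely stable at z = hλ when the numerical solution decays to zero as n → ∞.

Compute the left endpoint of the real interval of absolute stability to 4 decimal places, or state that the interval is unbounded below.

left endpoint -1.7143.

With y'=λy (z=hλ):
  k1=λy_n ⇒ h·k1=z·y_n;  k2=λ(1+1/2z)y_n ⇒ h·k2=z(1+1/2z)y_n
  y_{n+1}/y_n = 1 − 1/6z + 7/6z(1+1/2z) = 1 + z + 7/12z²
  ⇒ R(z) = 1 + z + 7/12z².

Need |R(x)|<1, x<0.
x=-0.47: |R|=0.6589
R=1: x+7/12x²=0 ⇒ x=−12/7=-1.7143; min R=1−1/(4·7/12)=0.5714>−1
Confirm numerically:
  x=-1.538: |R|=0.84184 <1
  x=-1.297: |R|=0.68429 <1
  x=-1.227: |R|=0.65123 <1
  x=-2.244: |R|=1.69340 >1
  x=-2.037: |R|=1.38347 >1
  x=-1.878: |R|=1.17935 >1
Stable set (-1.7143, 0).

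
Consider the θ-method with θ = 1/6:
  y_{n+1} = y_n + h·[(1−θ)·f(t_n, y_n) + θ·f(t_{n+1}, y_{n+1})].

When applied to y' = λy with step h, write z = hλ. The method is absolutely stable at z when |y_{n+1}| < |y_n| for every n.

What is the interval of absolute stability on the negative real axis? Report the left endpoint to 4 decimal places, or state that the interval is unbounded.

(-3.0000, 0).

Set f=λy, z=hλ:
  y_{n+1} = y_n + z·[5/6·y_n + 1/6·y_{n+1}] ⇒ (1 − 1/6z)y_{n+1} = (1 + 5/6z)y_n
  Hence R(z) = (1 + 5/6z)/(1 − 1/6z).

Solve |R(x)|<1 on ℝ⁻.
x=-0.97: |R|=0.1650
R=−1: 1+5/6x = −1+1/6x ⇒ -2/3x=2 ⇒ x=2/(-2/3)=-3.0000
Confirm numerically:
  x=-2.712: |R|=0.86777 <1
  x=-1.647: |R|=0.29227 <1
  x=-1.310: |R|=0.07524 <1
  x=-3.474: |R|=1.20013 >1
  x=-3.206: |R|=1.08951 >1
Stable set (-3.0000, 0).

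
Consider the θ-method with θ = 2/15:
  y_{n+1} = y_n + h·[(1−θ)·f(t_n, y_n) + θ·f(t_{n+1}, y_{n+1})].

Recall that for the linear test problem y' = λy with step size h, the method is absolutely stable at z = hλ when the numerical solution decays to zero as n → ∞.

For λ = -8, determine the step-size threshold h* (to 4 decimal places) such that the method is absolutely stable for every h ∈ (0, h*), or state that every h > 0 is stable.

(-2.7273,0); λ=-8 ⇒ h* = (30/11)/8 = 0.3409.

Set f=λy, z=hλ:
  y_{n+1} = y_n + z·[13/15·y_n + 2/15·y_{n+1}] ⇒ (1 − 2/15z)y_{n+1} = (1 + 13/15z)y_n
  ⇒ R(z) = (1 + 13/15z)/(1 − 2/15z).

Boundary: |R(x)|=1, x<0.
x=-0.63: |R|=0.4188
R=−1: 1+13/15x = −1+2/15x ⇒ -11/15x=2 ⇒ x=2/(-11/15)=-2.7273
Confirm numerically:
  x=-2.440: |R|=0.84105 <1
  x=-2.175: |R|=0.68605 <1
  x=-2.106: |R|=0.64428 <1
  x=-1.821: |R|=0.46524 <1
  x=-3.139: |R|=1.21285 >1
  x=-2.755: |R|=1.01487 >1
So |R|<1 on (-2.7273, 0).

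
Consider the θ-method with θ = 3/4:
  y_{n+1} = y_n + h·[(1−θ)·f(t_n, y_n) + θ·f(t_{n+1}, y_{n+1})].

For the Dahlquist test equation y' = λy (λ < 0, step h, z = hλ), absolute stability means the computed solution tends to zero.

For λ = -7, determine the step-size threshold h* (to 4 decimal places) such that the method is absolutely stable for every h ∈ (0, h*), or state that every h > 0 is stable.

Test eqn y'=λy, z=hλ:
  y_{n+1} = y_n + z·[1/4·y_n + 3/4·y_{n+1}] ⇒ (1 − 3/4z)y_{n+1} = (1 + 1/4z)y_n
  R(z) = (1 + 1/4z)/(1 − 3/4z).

Boundary: |R(x)|=1, x<0.
x=-1.05: |R|=0.4126
x=-2: |R|=0.2000
x=-10: |R|=0.1765
x=-100: |R|=0.3158
θ=3/4≥1/2 ⇒ |1+1/4x|<|1−3/4x| ∀x<0 ⇒ unbounded interval.

(−∞, 0) — no finite endpoint. Any h>0 works for λ=-7.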